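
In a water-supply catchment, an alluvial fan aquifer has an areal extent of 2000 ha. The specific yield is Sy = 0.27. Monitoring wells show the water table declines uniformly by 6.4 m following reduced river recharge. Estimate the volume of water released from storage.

ΔV ≈ 3.46 × 10^7 m³

A = 2000 ha = 2 × 10^7 m²
ΔV = Sy × A × Δh = 0.27 × 2 × 10^7 m² × 6.4 m = 3.456 × 10^7 m³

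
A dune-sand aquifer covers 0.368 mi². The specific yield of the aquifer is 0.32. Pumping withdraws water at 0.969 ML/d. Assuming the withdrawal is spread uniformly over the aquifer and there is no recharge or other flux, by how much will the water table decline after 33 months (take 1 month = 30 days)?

A = 0.368 mi² = 9.531 × 10^5 m²
Q = 0.969 ML/d = 969 m³/d
t = 33 months = 990 d
ΔV = Q × t = 969 m³/d × 990 d = 9.593 × 10^5 m³
Δh = ΔV / (Sy × A) = 9.593 × 10^5 / (0.32 × 9.531 × 10^5) = 3.145 m

Δh ≈ 3.15 m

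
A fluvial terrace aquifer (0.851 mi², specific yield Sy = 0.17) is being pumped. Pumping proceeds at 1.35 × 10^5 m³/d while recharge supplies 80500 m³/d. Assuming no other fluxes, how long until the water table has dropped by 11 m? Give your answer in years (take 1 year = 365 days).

t ≈ 0.207 years

A = 0.851 mi² = 2.204 × 10^6 m²
ΔV = Sy × A × Δh = 0.17 × 2.204 × 10^6 × 11 = 4.122 × 10^6 m³
Net withdrawal = 1.35 × 10^5 − 80500 = 54500 m³/d
t = ΔV / Q = 4.122 × 10^6 m³ / 54500 m³/d = 75.63 d
t = 75.63 d ≈ 0.2072 years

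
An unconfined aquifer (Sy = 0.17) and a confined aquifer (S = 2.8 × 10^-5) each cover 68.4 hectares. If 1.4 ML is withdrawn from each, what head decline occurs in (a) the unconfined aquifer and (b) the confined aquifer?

Δh_u ≈ 0.012 m; Δh_c ≈ 73.1 m

A = 68.4 hectares = 6.84 × 10^5 m²
ΔV = 1.4 ML = 1400 m³
Unconfined: Δh_u = ΔV/(Sy·A) = 1400/(0.17 × 6.84 × 10^5) = 0.01204 m
Confined: Δh_c = ΔV/(S·A) = 1400/(2.8 × 10^-5 × 6.84 × 10^5) = 73.1 m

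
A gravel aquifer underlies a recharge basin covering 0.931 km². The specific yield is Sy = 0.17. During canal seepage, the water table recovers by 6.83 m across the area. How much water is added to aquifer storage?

A = 0.931 km² = 9.31 × 10^5 m²
ΔV = Sy × A × Δh = 0.17 × 9.31 × 10^5 m² × 6.83 m = 1.081 × 10^6 m³

ΔV ≈ 1.08 × 10^6 m³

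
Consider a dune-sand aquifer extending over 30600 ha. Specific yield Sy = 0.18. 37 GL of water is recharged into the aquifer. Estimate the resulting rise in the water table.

Δh ≈ 0.672 m

A = 30600 ha = 3.06 × 10^8 m²
ΔV = 37 GL = 3.7 × 10^7 m³
Δh = ΔV / (Sy × A) = 3.7 × 10^7 m³ / (0.18 × 3.06 × 10^8 m²) = 0.6718 m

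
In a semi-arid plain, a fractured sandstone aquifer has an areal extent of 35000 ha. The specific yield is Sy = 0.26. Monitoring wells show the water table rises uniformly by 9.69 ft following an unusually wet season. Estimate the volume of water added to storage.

ΔV ≈ 2.69 × 10^8 m³

A = 35000 ha = 3.5 × 10^8 m²
Δh = 9.69 ft = 2.954 m
ΔV = Sy × A × Δh = 0.26 × 3.5 × 10^8 m² × 2.954 m = 2.688 × 10^8 m³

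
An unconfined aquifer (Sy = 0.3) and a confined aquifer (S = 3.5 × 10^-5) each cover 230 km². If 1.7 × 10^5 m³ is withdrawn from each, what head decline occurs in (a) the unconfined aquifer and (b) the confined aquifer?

A = 230 km² = 2.3 × 10^8 m²
Unconfined: Δh_u = ΔV/(Sy·A) = 1.7 × 10^5/(0.3 × 2.3 × 10^8) = 0.002464 m
Confined: Δh_c = ΔV/(S·A) = 1.7 × 10^5/(3.5 × 10^-5 × 2.3 × 10^8) = 21.12 m

Δh_u ≈ 0.00246 m; Δh_c ≈ 21.1 m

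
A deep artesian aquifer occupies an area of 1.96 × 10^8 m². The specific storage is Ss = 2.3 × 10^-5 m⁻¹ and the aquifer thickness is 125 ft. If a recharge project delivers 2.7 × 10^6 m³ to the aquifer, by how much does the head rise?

b = 125 ft = 38.1 m
S = Ss × b = 2.3 × 10^-5 m⁻¹ × 38.1 m = 8.763 × 10^-4
Δh = ΔV / (S × A) = 2.7 × 10^6 m³ / (8.763 × 10^-4 × 1.96 × 10^8 m²) = 15.72 m

Δh ≈ 15.7 m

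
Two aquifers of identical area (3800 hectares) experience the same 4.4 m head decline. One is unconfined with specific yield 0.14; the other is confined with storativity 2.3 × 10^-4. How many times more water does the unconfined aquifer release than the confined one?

ΔV_u / ΔV_c ≈ 609

A = 3800 hectares = 3.8 × 10^7 m²
Unconfined: ΔV_u = Sy × A × Δh = 0.14 × 3.8 × 10^7 × 4.4 = 2.341 × 10^7 m³
Confined: ΔV_c = S × A × Δh = 2.3 × 10^-4 × 3.8 × 10^7 × 4.4 = 38460 m³
Ratio = ΔV_u / ΔV_c = Sy / S = 0.14 / 2.3 × 10^-4 = 608.7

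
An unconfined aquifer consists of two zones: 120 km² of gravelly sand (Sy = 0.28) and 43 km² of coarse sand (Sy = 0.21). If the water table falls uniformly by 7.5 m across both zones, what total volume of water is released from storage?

A₁ = 120 km² = 1.2 × 10^8 m²; A₂ = 43 km² = 4.3 × 10^7 m²
ΔV₁ = 0.28 × 1.2 × 10^8 × 7.5 = 2.52 × 10^8 m³
ΔV₂ = 0.21 × 4.3 × 10^7 × 7.5 = 6.772 × 10^7 m³
ΔV = ΔV₁ + ΔV₂ = 3.197 × 10^8 m³

ΔV ≈ 3.2 × 10^8 m³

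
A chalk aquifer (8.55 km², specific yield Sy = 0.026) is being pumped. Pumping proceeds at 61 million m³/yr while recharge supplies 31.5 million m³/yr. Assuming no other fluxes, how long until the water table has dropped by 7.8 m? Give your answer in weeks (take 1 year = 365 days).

A = 8.55 km² = 8.55 × 10^6 m²
ΔV = Sy × A × Δh = 0.026 × 8.55 × 10^6 × 7.8 = 1.734 × 10^6 m³
Net withdrawal = 61 − 31.5 = 29.5 million m³/yr = 80820 m³/d
t = ΔV / Q = 1.734 × 10^6 m³ / 80820 m³/d = 21.45 d
t = 21.45 d ≈ 3.065 weeks

t ≈ 3.06 weeks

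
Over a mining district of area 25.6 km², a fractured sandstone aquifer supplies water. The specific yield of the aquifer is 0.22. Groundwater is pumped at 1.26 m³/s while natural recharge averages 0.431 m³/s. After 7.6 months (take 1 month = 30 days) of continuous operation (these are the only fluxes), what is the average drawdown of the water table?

A = 25.6 km² = 2.56 × 10^7 m²
Net abstraction = 1.26 − 0.431 = 0.829 m³/s
Q_net = 0.829 m³/s = 71630 m³/d
t = 7.6 months = 228 d
ΔV = Q × t = 71630 m³/d × 228 d = 1.633 × 10^7 m³
Δh = ΔV / (Sy × A) = 1.633 × 10^7 / (0.22 × 2.56 × 10^7) = 2.9 m

Δh ≈ 2.9 m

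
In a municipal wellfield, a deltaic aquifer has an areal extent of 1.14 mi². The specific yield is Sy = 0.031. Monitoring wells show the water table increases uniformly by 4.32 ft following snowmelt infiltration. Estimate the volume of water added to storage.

A = 1.14 mi² = 2.953 × 10^6 m²
Δh = 4.32 ft = 1.317 m
ΔV = Sy × A × Δh = 0.031 × 2.953 × 10^6 m² × 1.317 m = 1.205 × 10^5 m³

ΔV ≈ 1.21 × 10^5 m³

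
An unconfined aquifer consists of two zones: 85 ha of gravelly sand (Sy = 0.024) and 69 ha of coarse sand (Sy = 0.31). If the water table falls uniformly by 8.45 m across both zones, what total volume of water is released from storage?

A₁ = 85 ha = 8.5 × 10^5 m²; A₂ = 69 ha = 6.9 × 10^5 m²
ΔV₁ = 0.024 × 8.5 × 10^5 × 8.45 = 1.724 × 10^5 m³
ΔV₂ = 0.31 × 6.9 × 10^5 × 8.45 = 1.807 × 10^6 m³
ΔV = ΔV₁ + ΔV₂ = 1.98 × 10^6 m³

ΔV ≈ 1.98 × 10^6 m³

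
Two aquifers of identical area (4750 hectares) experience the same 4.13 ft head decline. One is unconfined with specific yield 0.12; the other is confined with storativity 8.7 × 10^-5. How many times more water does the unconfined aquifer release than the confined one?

ΔV_u / ΔV_c ≈ 1380

A = 4750 hectares = 4.75 × 10^7 m²
Δh = 4.13 ft = 1.259 m
Unconfined: ΔV_u = Sy × A × Δh = 0.12 × 4.75 × 10^7 × 1.259 = 7.175 × 10^6 m³
Confined: ΔV_c = S × A × Δh = 8.7 × 10^-5 × 4.75 × 10^7 × 1.259 = 5202 m³
Ratio = ΔV_u / ΔV_c = Sy / S = 0.12 / 8.7 × 10^-5 = 1379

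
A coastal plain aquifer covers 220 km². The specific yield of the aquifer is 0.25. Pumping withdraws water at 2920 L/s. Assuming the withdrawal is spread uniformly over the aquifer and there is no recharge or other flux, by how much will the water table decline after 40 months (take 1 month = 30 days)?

Δh ≈ 5.5 m

A = 220 km² = 2.2 × 10^8 m²
Q = 2920 L/s = 2.523 × 10^5 m³/d
t = 40 months = 1200 d
ΔV = Q × t = 2.523 × 10^5 m³/d × 1200 d = 3.027 × 10^8 m³
Δh = ΔV / (Sy × A) = 3.027 × 10^8 / (0.25 × 2.2 × 10^8) = 5.504 m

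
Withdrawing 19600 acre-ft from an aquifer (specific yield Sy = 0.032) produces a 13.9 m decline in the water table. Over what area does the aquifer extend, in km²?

ΔV = 19600 acre-ft = 2.418 × 10^7 m³
A = ΔV / (Sy × Δh) = 2.418 × 10^7 / (0.032 × 13.9) = 5.435 × 10^7 m²
A = 5.435 × 10^7 m² = 54.35 km²

A ≈ 54.4 km²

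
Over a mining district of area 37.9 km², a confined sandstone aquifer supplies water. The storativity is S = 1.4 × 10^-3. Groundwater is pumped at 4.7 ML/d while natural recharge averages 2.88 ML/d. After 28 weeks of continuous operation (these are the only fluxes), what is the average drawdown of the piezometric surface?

Δh ≈ 6.72 m

A = 37.9 km² = 3.79 × 10^7 m²
Net abstraction = 4.7 − 2.88 = 1.82 ML/d
Q_net = 1.82 ML/d = 1820 m³/d
t = 28 weeks = 196 d
ΔV = Q × t = 1820 m³/d × 196 d = 3.567 × 10^5 m³
Δh = ΔV / (S × A) = 3.567 × 10^5 / (0.0014 × 3.79 × 10^7) = 6.723 m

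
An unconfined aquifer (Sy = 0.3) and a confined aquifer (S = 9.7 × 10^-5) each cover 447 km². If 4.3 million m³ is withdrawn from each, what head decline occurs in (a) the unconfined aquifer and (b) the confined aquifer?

Δh_u ≈ 0.0321 m; Δh_c ≈ 99.2 m

A = 447 km² = 4.47 × 10^8 m²
ΔV = 4.3 million m³ = 4.3 × 10^6 m³
Unconfined: Δh_u = ΔV/(Sy·A) = 4.3 × 10^6/(0.3 × 4.47 × 10^8) = 0.03207 m
Confined: Δh_c = ΔV/(S·A) = 4.3 × 10^6/(9.7 × 10^-5 × 4.47 × 10^8) = 99.17 m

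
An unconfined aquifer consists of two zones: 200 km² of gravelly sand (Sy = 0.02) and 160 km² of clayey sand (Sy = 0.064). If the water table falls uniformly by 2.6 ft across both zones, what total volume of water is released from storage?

A₁ = 200 km² = 2 × 10^8 m²; A₂ = 160 km² = 1.6 × 10^8 m²
Δh = 2.6 ft = 0.7925 m
ΔV₁ = 0.02 × 2 × 10^8 × 0.7925 = 3.17 × 10^6 m³
ΔV₂ = 0.064 × 1.6 × 10^8 × 0.7925 = 8.115 × 10^6 m³
ΔV = ΔV₁ + ΔV₂ = 1.128 × 10^7 m³

ΔV ≈ 1.13 × 10^7 m³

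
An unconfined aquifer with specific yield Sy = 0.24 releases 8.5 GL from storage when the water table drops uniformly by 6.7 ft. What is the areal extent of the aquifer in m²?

A ≈ 1.73 × 10^7 m²

Δh = 6.7 ft = 2.042 m
ΔV = 8.5 GL = 8.5 × 10^6 m³
A = ΔV / (Sy × Δh) = 8.5 × 10^6 / (0.24 × 2.042) = 1.734 × 10^7 m²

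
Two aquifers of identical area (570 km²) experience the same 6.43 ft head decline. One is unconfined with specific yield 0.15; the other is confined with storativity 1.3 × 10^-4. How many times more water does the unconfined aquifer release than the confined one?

ΔV_u / ΔV_c ≈ 1150

A = 570 km² = 5.7 × 10^8 m²
Δh = 6.43 ft = 1.96 m
Unconfined: ΔV_u = Sy × A × Δh = 0.15 × 5.7 × 10^8 × 1.96 = 1.676 × 10^8 m³
Confined: ΔV_c = S × A × Δh = 1.3 × 10^-4 × 5.7 × 10^8 × 1.96 = 1.452 × 10^5 m³
Ratio = ΔV_u / ΔV_c = Sy / S = 0.15 / 1.3 × 10^-4 = 1154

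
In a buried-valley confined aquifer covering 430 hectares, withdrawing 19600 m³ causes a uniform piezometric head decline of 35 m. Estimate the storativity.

A = 430 hectares = 4.3 × 10^6 m²
S = ΔV / (A × Δh) = 19600 m³ / (4.3 × 10^6 m² × 35 m) = 1.302 × 10^-4

S ≈ 1.3 × 10^-4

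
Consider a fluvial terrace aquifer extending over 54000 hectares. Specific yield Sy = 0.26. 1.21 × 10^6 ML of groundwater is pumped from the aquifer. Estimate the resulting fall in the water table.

Δh ≈ 8.62 m

A = 54000 hectares = 5.4 × 10^8 m²
ΔV = 1.21 × 10^6 ML = 1.21 × 10^9 m³
Δh = ΔV / (Sy × A) = 1.21 × 10^9 m³ / (0.26 × 5.4 × 10^8 m²) = 8.618 m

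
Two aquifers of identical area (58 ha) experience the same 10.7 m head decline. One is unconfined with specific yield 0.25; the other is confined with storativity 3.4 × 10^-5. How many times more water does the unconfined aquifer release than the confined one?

ΔV_u / ΔV_c ≈ 7350

A = 58 ha = 5.8 × 10^5 m²
Unconfined: ΔV_u = Sy × A × Δh = 0.25 × 5.8 × 10^5 × 10.7 = 1.552 × 10^6 m³
Confined: ΔV_c = S × A × Δh = 3.4 × 10^-5 × 5.8 × 10^5 × 10.7 = 211 m³
Ratio = ΔV_u / ΔV_c = Sy / S = 0.25 / 3.4 × 10^-5 = 7353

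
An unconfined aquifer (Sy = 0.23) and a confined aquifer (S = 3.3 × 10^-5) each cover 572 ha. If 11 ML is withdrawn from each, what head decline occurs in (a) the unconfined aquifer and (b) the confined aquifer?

Δh_u ≈ 0.00836 m; Δh_c ≈ 58.3 m

A = 572 ha = 5.72 × 10^6 m²
ΔV = 11 ML = 11000 m³
Unconfined: Δh_u = ΔV/(Sy·A) = 11000/(0.23 × 5.72 × 10^6) = 0.008361 m
Confined: Δh_c = ΔV/(S·A) = 11000/(3.3 × 10^-5 × 5.72 × 10^6) = 58.28 m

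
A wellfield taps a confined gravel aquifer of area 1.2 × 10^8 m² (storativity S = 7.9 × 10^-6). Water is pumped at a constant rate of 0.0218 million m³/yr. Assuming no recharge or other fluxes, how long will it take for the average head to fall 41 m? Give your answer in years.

ΔV = S × A × Δh = 7.9 × 10^-6 × 1.2 × 10^8 × 41 = 38870 m³
Q = 0.0218 million m³/yr = 59.73 m³/d
t = ΔV / Q = 38870 m³ / 59.73 m³/d = 650.8 d
t = 650.8 d ≈ 1.783 years

t ≈ 1.78 years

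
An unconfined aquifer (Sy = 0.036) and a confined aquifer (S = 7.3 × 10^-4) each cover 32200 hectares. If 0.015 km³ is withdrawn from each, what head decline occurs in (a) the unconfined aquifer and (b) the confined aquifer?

A = 32200 hectares = 3.22 × 10^8 m²
ΔV = 0.015 km³ = 1.5 × 10^7 m³
Unconfined: Δh_u = ΔV/(Sy·A) = 1.5 × 10^7/(0.036 × 3.22 × 10^8) = 1.294 m
Confined: Δh_c = ΔV/(S·A) = 1.5 × 10^7/(7.3 × 10^-4 × 3.22 × 10^8) = 63.81 m

Δh_u ≈ 1.29 m; Δh_c ≈ 63.8 m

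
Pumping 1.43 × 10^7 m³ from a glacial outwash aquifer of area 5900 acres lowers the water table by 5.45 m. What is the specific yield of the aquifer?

A = 5900 acres = 2.388 × 10^7 m²
Sy = ΔV / (A × Δh) = 1.43 × 10^7 m³ / (2.388 × 10^7 m² × 5.45 m) = 0.1099

Sy ≈ 0.11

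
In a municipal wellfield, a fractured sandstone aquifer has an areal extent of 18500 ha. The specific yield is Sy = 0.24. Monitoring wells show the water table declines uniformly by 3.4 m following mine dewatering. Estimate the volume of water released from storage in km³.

ΔV ≈ 0.151 km³

A = 18500 ha = 1.85 × 10^8 m²
ΔV = Sy × A × Δh = 0.24 × 1.85 × 10^8 m² × 3.4 m = 1.51 × 10^8 m³
ΔV = 1.51 × 10^8 m³ = 0.151 km³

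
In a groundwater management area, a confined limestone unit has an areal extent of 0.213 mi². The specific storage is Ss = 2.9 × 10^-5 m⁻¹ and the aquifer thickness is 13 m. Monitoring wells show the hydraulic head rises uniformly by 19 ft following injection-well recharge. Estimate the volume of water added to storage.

S = Ss × b = 2.9 × 10^-5 m⁻¹ × 13 m = 3.77 × 10^-4
A = 0.213 mi² = 5.517 × 10^5 m²
Δh = 19 ft = 5.791 m
ΔV = S × A × Δh = 3.77 × 10^-4 × 5.517 × 10^5 m² × 5.791 m = 1204 m³

ΔV ≈ 1200 m³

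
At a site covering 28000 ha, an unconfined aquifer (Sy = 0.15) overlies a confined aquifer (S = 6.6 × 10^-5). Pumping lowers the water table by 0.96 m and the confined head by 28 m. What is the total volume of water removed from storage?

ΔV ≈ 4.08 × 10^7 m³

A = 28000 ha = 2.8 × 10^8 m²
Unconfined: ΔV_u = Sy × A × Δh_u = 0.15 × 2.8 × 10^8 × 0.96 = 4.032 × 10^7 m³
Confined: ΔV_c = S × A × Δh_c = 6.6 × 10^-5 × 2.8 × 10^8 × 28 = 5.174 × 10^5 m³
Total ΔV = 4.032 × 10^7 + 5.174 × 10^5 = 4.084 × 10^7 m³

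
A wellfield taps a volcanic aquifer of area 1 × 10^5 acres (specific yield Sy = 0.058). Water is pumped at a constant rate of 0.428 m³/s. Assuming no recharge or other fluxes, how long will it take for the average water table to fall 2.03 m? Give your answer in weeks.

A = 1 × 10^5 acres = 4.047 × 10^8 m²
ΔV = Sy × A × Δh = 0.058 × 4.047 × 10^8 × 2.03 = 4.765 × 10^7 m³
Q = 0.428 m³/s = 36980 m³/d
t = ΔV / Q = 4.765 × 10^7 m³ / 36980 m³/d = 1288 d
t = 1288 d ≈ 184.1 weeks

t ≈ 184 weeks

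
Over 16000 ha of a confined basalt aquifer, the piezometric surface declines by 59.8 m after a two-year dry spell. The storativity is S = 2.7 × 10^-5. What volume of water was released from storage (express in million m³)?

ΔV ≈ 0.258 million m³

A = 16000 ha = 1.6 × 10^8 m²
ΔV = S × A × Δh = 2.7 × 10^-5 × 1.6 × 10^8 m² × 59.8 m = 2.583 × 10^5 m³
ΔV = 2.583 × 10^5 m³ = 0.2583 million m³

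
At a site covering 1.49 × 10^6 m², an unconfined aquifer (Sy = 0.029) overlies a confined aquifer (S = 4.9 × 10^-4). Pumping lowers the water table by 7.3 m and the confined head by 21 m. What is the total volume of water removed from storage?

ΔV ≈ 3.31 × 10^5 m³

Unconfined: ΔV_u = Sy × A × Δh_u = 0.029 × 1.49 × 10^6 × 7.3 = 3.154 × 10^5 m³
Confined: ΔV_c = S × A × Δh_c = 4.9 × 10^-4 × 1.49 × 10^6 × 21 = 15330 m³
Total ΔV = 3.154 × 10^5 + 15330 = 3.308 × 10^5 m³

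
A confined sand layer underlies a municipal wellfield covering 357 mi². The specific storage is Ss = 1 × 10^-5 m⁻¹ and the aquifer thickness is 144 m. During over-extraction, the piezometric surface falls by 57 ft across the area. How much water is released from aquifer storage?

ΔV ≈ 2.31 × 10^7 m³

S = Ss × b = 1 × 10^-5 m⁻¹ × 144 m = 1.44 × 10^-3
A = 357 mi² = 9.246 × 10^8 m²
Δh = 57 ft = 17.37 m
ΔV = S × A × Δh = 0.00144 × 9.246 × 10^8 m² × 17.37 m = 2.313 × 10^7 m³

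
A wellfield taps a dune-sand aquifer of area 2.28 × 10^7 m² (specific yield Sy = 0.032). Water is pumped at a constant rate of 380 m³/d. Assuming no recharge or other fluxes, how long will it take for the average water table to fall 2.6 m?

t ≈ 4990 days

ΔV = Sy × A × Δh = 0.032 × 2.28 × 10^7 × 2.6 = 1.897 × 10^6 m³
t = ΔV / Q = 1.897 × 10^6 m³ / 380 m³/d = 4992 d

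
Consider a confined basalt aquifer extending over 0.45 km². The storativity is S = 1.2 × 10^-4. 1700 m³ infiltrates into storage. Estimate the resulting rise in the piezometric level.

Δh ≈ 31.5 m

A = 0.45 km² = 4.5 × 10^5 m²
Δh = ΔV / (S × A) = 1700 m³ / (1.2 × 10^-4 × 4.5 × 10^5 m²) = 31.48 m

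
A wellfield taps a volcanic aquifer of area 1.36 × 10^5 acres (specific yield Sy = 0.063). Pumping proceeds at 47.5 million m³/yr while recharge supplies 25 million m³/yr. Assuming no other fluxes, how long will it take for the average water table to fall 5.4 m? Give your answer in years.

t ≈ 8.32 years

A = 1.36 × 10^5 acres = 5.504 × 10^8 m²
ΔV = Sy × A × Δh = 0.063 × 5.504 × 10^8 × 5.4 = 1.872 × 10^8 m³
Net withdrawal = 47.5 − 25 = 22.5 million m³/yr = 61640 m³/d
t = ΔV / Q = 1.872 × 10^8 m³ / 61640 m³/d = 3037 d
t = 3037 d ≈ 8.322 years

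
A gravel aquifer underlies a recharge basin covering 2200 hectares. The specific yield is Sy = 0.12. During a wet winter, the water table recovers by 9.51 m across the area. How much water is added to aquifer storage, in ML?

A = 2200 hectares = 2.2 × 10^7 m²
ΔV = Sy × A × Δh = 0.12 × 2.2 × 10^7 m² × 9.51 m = 2.511 × 10^7 m³
ΔV = 2.511 × 10^7 m³ = 25110 ML

ΔV ≈ 25100 ML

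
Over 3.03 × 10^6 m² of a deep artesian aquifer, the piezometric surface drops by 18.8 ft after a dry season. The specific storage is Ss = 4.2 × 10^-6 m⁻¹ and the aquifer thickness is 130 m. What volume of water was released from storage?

S = Ss × b = 4.2 × 10^-6 m⁻¹ × 130 m = 5.46 × 10^-4
Δh = 18.8 ft = 5.73 m
ΔV = S × A × Δh = 5.46 × 10^-4 × 3.03 × 10^6 m² × 5.73 m = 9480 m³

ΔV ≈ 9480 m³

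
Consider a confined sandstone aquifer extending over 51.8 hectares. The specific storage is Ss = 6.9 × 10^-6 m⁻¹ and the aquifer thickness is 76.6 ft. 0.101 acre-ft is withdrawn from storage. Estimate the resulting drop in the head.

b = 76.6 ft = 23.35 m
S = Ss × b = 6.9 × 10^-6 m⁻¹ × 23.35 m = 1.611 × 10^-4
A = 51.8 hectares = 5.18 × 10^5 m²
ΔV = 0.101 acre-ft = 124.6 m³
Δh = ΔV / (S × A) = 124.6 m³ / (1.611 × 10^-4 × 5.18 × 10^5 m²) = 1.493 m

Δh ≈ 1.49 m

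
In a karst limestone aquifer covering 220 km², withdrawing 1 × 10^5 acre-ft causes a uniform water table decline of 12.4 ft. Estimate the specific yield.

Sy ≈ 0.15

A = 220 km² = 2.2 × 10^8 m²
Δh = 12.4 ft = 3.78 m
ΔV = 1 × 10^5 acre-ft = 1.233 × 10^8 m³
Sy = ΔV / (A × Δh) = 1.233 × 10^8 m³ / (2.2 × 10^8 m² × 3.78 m) = 0.1483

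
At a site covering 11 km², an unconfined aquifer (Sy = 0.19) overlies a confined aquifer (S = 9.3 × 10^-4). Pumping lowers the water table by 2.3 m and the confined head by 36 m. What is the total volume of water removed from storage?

ΔV ≈ 5.18 × 10^6 m³

A = 11 km² = 1.1 × 10^7 m²
Unconfined: ΔV_u = Sy × A × Δh_u = 0.19 × 1.1 × 10^7 × 2.3 = 4.807 × 10^6 m³
Confined: ΔV_c = S × A × Δh_c = 9.3 × 10^-4 × 1.1 × 10^7 × 36 = 3.683 × 10^5 m³
Total ΔV = 4.807 × 10^6 + 3.683 × 10^5 = 5.175 × 10^6 m³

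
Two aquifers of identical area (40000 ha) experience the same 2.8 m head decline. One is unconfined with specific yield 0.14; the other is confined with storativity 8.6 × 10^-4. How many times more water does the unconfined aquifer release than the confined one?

A = 40000 ha = 4 × 10^8 m²
Unconfined: ΔV_u = Sy × A × Δh = 0.14 × 4 × 10^8 × 2.8 = 1.568 × 10^8 m³
Confined: ΔV_c = S × A × Δh = 8.6 × 10^-4 × 4 × 10^8 × 2.8 = 9.632 × 10^5 m³
Ratio = ΔV_u / ΔV_c = Sy / S = 0.14 / 8.6 × 10^-4 = 162.8

ΔV_u / ΔV_c ≈ 163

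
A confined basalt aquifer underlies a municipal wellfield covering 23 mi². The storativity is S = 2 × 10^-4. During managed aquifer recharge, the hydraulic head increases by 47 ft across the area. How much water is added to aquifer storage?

ΔV ≈ 1.71 × 10^5 m³

A = 23 mi² = 5.957 × 10^7 m²
Δh = 47 ft = 14.33 m
ΔV = S × A × Δh = 2 × 10^-4 × 5.957 × 10^7 m² × 14.33 m = 1.707 × 10^5 m³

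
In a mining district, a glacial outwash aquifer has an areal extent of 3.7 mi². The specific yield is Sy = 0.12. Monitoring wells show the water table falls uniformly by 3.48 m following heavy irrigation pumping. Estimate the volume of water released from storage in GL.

A = 3.7 mi² = 9.583 × 10^6 m²
ΔV = Sy × A × Δh = 0.12 × 9.583 × 10^6 m² × 3.48 m = 4.002 × 10^6 m³
ΔV = 4.002 × 10^6 m³ = 4.002 GL

ΔV ≈ 4 GL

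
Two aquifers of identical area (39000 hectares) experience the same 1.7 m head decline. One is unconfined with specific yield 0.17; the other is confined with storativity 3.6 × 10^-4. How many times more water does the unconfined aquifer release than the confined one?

ΔV_u / ΔV_c ≈ 472

A = 39000 hectares = 3.9 × 10^8 m²
Unconfined: ΔV_u = Sy × A × Δh = 0.17 × 3.9 × 10^8 × 1.7 = 1.127 × 10^8 m³
Confined: ΔV_c = S × A × Δh = 3.6 × 10^-4 × 3.9 × 10^8 × 1.7 = 2.387 × 10^5 m³
Ratio = ΔV_u / ΔV_c = Sy / S = 0.17 / 3.6 × 10^-4 = 472.2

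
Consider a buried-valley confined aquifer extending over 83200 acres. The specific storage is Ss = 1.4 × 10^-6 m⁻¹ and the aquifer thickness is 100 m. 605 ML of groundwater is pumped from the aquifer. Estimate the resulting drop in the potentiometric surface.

Δh ≈ 12.8 m

S = Ss × b = 1.4 × 10^-6 m⁻¹ × 100 m = 1.4 × 10^-4
A = 83200 acres = 3.367 × 10^8 m²
ΔV = 605 ML = 6.05 × 10^5 m³
Δh = ΔV / (S × A) = 6.05 × 10^5 m³ / (1.4 × 10^-4 × 3.367 × 10^8 m²) = 12.83 m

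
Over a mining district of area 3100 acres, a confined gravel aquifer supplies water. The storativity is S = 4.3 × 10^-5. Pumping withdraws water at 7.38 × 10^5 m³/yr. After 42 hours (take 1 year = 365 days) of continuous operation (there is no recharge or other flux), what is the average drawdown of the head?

A = 3100 acres = 1.255 × 10^7 m²
Q = 7.38 × 10^5 m³/yr = 2022 m³/d
t = 42 hours = 1.75 d
ΔV = Q × t = 2022 m³/d × 1.75 d = 3538 m³
Δh = ΔV / (S × A) = 3538 / (4.3 × 10^-5 × 1.255 × 10^7) = 6.559 m

Δh ≈ 6.56 m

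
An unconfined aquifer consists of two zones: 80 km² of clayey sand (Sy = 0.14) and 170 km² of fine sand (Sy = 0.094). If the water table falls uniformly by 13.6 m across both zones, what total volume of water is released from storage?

A₁ = 80 km² = 8 × 10^7 m²; A₂ = 170 km² = 1.7 × 10^8 m²
ΔV₁ = 0.14 × 8 × 10^7 × 13.6 = 1.523 × 10^8 m³
ΔV₂ = 0.094 × 1.7 × 10^8 × 13.6 = 2.173 × 10^8 m³
ΔV = ΔV₁ + ΔV₂ = 3.696 × 10^8 m³

ΔV ≈ 3.7 × 10^8 m³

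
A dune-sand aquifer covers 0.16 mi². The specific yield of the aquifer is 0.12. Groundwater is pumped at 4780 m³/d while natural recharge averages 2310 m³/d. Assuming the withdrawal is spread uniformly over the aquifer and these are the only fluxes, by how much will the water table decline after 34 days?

Δh ≈ 1.69 m

A = 0.16 mi² = 4.144 × 10^5 m²
Net abstraction = 4780 − 2310 = 2470 m³/d
ΔV = Q × t = 2470 m³/d × 34 d = 83980 m³
Δh = ΔV / (Sy × A) = 83980 / (0.12 × 4.144 × 10^5) = 1.689 m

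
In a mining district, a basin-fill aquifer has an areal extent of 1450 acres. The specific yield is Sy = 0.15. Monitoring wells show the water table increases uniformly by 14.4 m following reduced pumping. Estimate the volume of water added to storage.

A = 1450 acres = 5.868 × 10^6 m²
ΔV = Sy × A × Δh = 0.15 × 5.868 × 10^6 m² × 14.4 m = 1.267 × 10^7 m³

ΔV ≈ 1.27 × 10^7 m³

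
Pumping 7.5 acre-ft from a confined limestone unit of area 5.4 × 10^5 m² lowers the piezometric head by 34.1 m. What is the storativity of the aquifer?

S ≈ 5 × 10^-4

ΔV = 7.5 acre-ft = 9251 m³
S = ΔV / (A × Δh) = 9251 m³ / (5.4 × 10^5 m² × 34.1 m) = 5.024 × 10^-4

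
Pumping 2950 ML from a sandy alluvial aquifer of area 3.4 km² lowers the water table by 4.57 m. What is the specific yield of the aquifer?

Sy ≈ 0.19

A = 3.4 km² = 3.4 × 10^6 m²
ΔV = 2950 ML = 2.95 × 10^6 m³
Sy = ΔV / (A × Δh) = 2.95 × 10^6 m³ / (3.4 × 10^6 m² × 4.57 m) = 0.1899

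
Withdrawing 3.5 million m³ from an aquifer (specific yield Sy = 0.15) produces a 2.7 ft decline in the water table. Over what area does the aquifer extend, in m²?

Δh = 2.7 ft = 0.823 m
ΔV = 3.5 million m³ = 3.5 × 10^6 m³
A = ΔV / (Sy × Δh) = 3.5 × 10^6 / (0.15 × 0.823) = 2.835 × 10^7 m²

A ≈ 2.84 × 10^7 m²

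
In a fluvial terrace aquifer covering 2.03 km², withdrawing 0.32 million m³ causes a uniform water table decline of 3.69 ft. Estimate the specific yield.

A = 2.03 km² = 2.03 × 10^6 m²
Δh = 3.69 ft = 1.125 m
ΔV = 0.32 million m³ = 3.2 × 10^5 m³
Sy = ΔV / (A × Δh) = 3.2 × 10^5 m³ / (2.03 × 10^6 m² × 1.125 m) = 0.1402

Sy ≈ 0.14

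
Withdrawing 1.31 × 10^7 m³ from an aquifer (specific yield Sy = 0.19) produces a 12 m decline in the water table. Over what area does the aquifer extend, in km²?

A = ΔV / (Sy × Δh) = 1.31 × 10^7 / (0.19 × 12) = 5.746 × 10^6 m²
A = 5.746 × 10^6 m² = 5.746 km²

A ≈ 5.75 km²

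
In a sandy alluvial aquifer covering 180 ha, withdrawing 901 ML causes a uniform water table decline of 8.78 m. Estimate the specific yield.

A = 180 ha = 1.8 × 10^6 m²
ΔV = 901 ML = 9.01 × 10^5 m³
Sy = ΔV / (A × Δh) = 9.01 × 10^5 m³ / (1.8 × 10^6 m² × 8.78 m) = 0.05701

Sy ≈ 0.057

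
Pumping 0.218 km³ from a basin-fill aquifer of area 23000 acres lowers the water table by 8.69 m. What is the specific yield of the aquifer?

A = 23000 acres = 9.308 × 10^7 m²
ΔV = 0.218 km³ = 2.18 × 10^8 m³
Sy = ΔV / (A × Δh) = 2.18 × 10^8 m³ / (9.308 × 10^7 m² × 8.69 m) = 0.2695

Sy ≈ 0.27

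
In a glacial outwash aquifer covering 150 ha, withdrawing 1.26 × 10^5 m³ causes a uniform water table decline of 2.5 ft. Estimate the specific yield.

A = 150 ha = 1.5 × 10^6 m²
Δh = 2.5 ft = 0.762 m
Sy = ΔV / (A × Δh) = 1.26 × 10^5 m³ / (1.5 × 10^6 m² × 0.762 m) = 0.1102

Sy ≈ 0.11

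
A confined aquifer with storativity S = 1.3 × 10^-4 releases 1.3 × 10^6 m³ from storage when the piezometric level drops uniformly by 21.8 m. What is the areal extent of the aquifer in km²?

A = ΔV / (S × Δh) = 1.3 × 10^6 / (1.3 × 10^-4 × 21.8) = 4.587 × 10^8 m²
A = 4.587 × 10^8 m² = 458.7 km²

A ≈ 459 km²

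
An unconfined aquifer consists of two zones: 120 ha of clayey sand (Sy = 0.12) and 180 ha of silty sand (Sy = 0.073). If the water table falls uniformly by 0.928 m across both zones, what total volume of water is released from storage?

ΔV ≈ 2.56 × 10^5 m³

A₁ = 120 ha = 1.2 × 10^6 m²; A₂ = 180 ha = 1.8 × 10^6 m²
ΔV₁ = 0.12 × 1.2 × 10^6 × 0.928 = 1.336 × 10^5 m³
ΔV₂ = 0.073 × 1.8 × 10^6 × 0.928 = 1.219 × 10^5 m³
ΔV = ΔV₁ + ΔV₂ = 2.556 × 10^5 m³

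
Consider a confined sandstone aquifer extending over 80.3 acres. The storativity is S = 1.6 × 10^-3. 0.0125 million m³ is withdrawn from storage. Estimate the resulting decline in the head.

Δh ≈ 24 m

A = 80.3 acres = 3.25 × 10^5 m²
ΔV = 0.0125 million m³ = 12500 m³
Δh = ΔV / (S × A) = 12500 m³ / (0.0016 × 3.25 × 10^5 m²) = 24.04 m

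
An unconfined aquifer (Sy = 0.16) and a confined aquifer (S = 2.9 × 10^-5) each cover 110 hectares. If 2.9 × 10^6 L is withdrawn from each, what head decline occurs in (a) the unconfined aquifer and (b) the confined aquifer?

A = 110 hectares = 1.1 × 10^6 m²
ΔV = 2.9 × 10^6 L = 2900 m³
Unconfined: Δh_u = ΔV/(Sy·A) = 2900/(0.16 × 1.1 × 10^6) = 0.01648 m
Confined: Δh_c = ΔV/(S·A) = 2900/(2.9 × 10^-5 × 1.1 × 10^6) = 90.91 m

Δh_u ≈ 0.0165 m; Δh_c ≈ 90.9 m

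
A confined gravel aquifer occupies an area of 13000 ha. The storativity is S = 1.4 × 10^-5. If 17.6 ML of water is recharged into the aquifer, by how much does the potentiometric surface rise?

A = 13000 ha = 1.3 × 10^8 m²
ΔV = 17.6 ML = 17600 m³
Δh = ΔV / (S × A) = 17600 m³ / (1.4 × 10^-5 × 1.3 × 10^8 m²) = 9.67 m

Δh ≈ 9.67 m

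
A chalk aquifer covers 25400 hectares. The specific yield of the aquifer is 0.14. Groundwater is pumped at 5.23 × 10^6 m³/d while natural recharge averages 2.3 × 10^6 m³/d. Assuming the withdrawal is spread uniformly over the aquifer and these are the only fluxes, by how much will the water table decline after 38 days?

Δh ≈ 3.13 m

A = 25400 hectares = 2.54 × 10^8 m²
Net abstraction = 5.23 × 10^6 − 2.3 × 10^6 = 2.93 × 10^6 m³/d
ΔV = Q × t = 2.93 × 10^6 m³/d × 38 d = 1.113 × 10^8 m³
Δh = ΔV / (Sy × A) = 1.113 × 10^8 / (0.14 × 2.54 × 10^8) = 3.131 m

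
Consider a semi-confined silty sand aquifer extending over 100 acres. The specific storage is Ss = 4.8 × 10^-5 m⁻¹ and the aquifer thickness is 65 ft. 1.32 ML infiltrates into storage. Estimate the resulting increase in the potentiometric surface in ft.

Δh ≈ 11.3 ft

b = 65 ft = 19.81 m
S = Ss × b = 4.8 × 10^-5 m⁻¹ × 19.81 m = 9.51 × 10^-4
A = 100 acres = 4.047 × 10^5 m²
ΔV = 1.32 ML = 1320 m³
Δh = ΔV / (S × A) = 1320 m³ / (9.51 × 10^-4 × 4.047 × 10^5 m²) = 3.43 m
Δh = 3.43 m = 11.25 ft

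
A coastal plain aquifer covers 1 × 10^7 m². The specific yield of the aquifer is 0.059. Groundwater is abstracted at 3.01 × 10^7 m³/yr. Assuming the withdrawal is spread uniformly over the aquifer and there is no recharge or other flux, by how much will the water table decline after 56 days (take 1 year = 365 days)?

Δh ≈ 7.83 m

Q = 3.01 × 10^7 m³/yr = 82470 m³/d
ΔV = Q × t = 82470 m³/d × 56 d = 4.618 × 10^6 m³
Δh = ΔV / (Sy × A) = 4.618 × 10^6 / (0.059 × 1 × 10^7) = 7.827 m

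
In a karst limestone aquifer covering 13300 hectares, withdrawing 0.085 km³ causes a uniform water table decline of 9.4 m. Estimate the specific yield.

A = 13300 hectares = 1.33 × 10^8 m²
ΔV = 0.085 km³ = 8.5 × 10^7 m³
Sy = ΔV / (A × Δh) = 8.5 × 10^7 m³ / (1.33 × 10^8 m² × 9.4 m) = 0.06799

Sy ≈ 0.068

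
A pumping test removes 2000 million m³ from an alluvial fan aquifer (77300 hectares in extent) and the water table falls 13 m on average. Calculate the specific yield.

Sy ≈ 0.2

A = 77300 hectares = 7.73 × 10^8 m²
ΔV = 2000 million m³ = 2 × 10^9 m³
Sy = ΔV / (A × Δh) = 2 × 10^9 m³ / (7.73 × 10^8 m² × 13 m) = 0.199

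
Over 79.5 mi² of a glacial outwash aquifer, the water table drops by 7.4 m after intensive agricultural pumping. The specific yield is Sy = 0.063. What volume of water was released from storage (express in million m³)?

ΔV ≈ 96 million m³

A = 79.5 mi² = 2.059 × 10^8 m²
ΔV = Sy × A × Δh = 0.063 × 2.059 × 10^8 m² × 7.4 m = 9.599 × 10^7 m³
ΔV = 9.599 × 10^7 m³ = 95.99 million m³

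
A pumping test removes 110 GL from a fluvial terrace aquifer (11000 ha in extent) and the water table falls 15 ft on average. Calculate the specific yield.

A = 11000 ha = 1.1 × 10^8 m²
Δh = 15 ft = 4.572 m
ΔV = 110 GL = 1.1 × 10^8 m³
Sy = ΔV / (A × Δh) = 1.1 × 10^8 m³ / (1.1 × 10^8 m² × 4.572 m) = 0.2187

Sy ≈ 0.22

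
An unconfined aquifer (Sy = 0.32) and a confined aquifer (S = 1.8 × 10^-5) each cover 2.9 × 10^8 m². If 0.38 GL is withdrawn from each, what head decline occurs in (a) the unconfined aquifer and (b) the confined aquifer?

Δh_u ≈ 0.00409 m; Δh_c ≈ 72.8 m

ΔV = 0.38 GL = 3.8 × 10^5 m³
Unconfined: Δh_u = ΔV/(Sy·A) = 3.8 × 10^5/(0.32 × 2.9 × 10^8) = 0.004095 m
Confined: Δh_c = ΔV/(S·A) = 3.8 × 10^5/(1.8 × 10^-5 × 2.9 × 10^8) = 72.8 m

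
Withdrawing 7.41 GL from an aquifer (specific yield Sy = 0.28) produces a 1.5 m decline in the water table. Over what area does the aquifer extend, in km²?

A ≈ 17.6 km²

ΔV = 7.41 GL = 7.41 × 10^6 m³
A = ΔV / (Sy × Δh) = 7.41 × 10^6 / (0.28 × 1.5) = 1.764 × 10^7 m²
A = 1.764 × 10^7 m² = 17.64 km²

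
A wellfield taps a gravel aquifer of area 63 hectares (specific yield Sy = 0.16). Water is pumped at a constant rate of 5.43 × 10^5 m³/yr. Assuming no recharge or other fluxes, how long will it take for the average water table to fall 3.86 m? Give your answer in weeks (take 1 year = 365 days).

A = 63 hectares = 6.3 × 10^5 m²
ΔV = Sy × A × Δh = 0.16 × 6.3 × 10^5 × 3.86 = 3.891 × 10^5 m³
Q = 5.43 × 10^5 m³/yr = 1488 m³/d
t = ΔV / Q = 3.891 × 10^5 m³ / 1488 m³/d = 261.5 d
t = 261.5 d ≈ 37.36 weeks

t ≈ 37.4 weeks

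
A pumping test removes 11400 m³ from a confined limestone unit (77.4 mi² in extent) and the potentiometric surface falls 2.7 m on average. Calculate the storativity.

A = 77.4 mi² = 2.005 × 10^8 m²
S = ΔV / (A × Δh) = 11400 m³ / (2.005 × 10^8 m² × 2.7 m) = 2.106 × 10^-5

S ≈ 2.1 × 10^-5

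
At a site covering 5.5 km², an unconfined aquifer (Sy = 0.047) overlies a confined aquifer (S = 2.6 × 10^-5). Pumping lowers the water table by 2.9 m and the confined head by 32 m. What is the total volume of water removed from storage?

ΔV ≈ 7.54 × 10^5 m³

A = 5.5 km² = 5.5 × 10^6 m²
Unconfined: ΔV_u = Sy × A × Δh_u = 0.047 × 5.5 × 10^6 × 2.9 = 7.497 × 10^5 m³
Confined: ΔV_c = S × A × Δh_c = 2.6 × 10^-5 × 5.5 × 10^6 × 32 = 4576 m³
Total ΔV = 7.497 × 10^5 + 4576 = 7.542 × 10^5 m³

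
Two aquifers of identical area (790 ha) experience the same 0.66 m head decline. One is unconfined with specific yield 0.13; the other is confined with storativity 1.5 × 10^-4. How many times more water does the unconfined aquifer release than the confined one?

ΔV_u / ΔV_c ≈ 867

A = 790 ha = 7.9 × 10^6 m²
Unconfined: ΔV_u = Sy × A × Δh = 0.13 × 7.9 × 10^6 × 0.66 = 6.778 × 10^5 m³
Confined: ΔV_c = S × A × Δh = 1.5 × 10^-4 × 7.9 × 10^6 × 0.66 = 782.1 m³
Ratio = ΔV_u / ΔV_c = Sy / S = 0.13 / 1.5 × 10^-4 = 866.7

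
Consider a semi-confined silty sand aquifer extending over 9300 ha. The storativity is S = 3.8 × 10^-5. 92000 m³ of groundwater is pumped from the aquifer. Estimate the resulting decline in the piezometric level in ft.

Δh ≈ 85.4 ft

A = 9300 ha = 9.3 × 10^7 m²
Δh = ΔV / (S × A) = 92000 m³ / (3.8 × 10^-5 × 9.3 × 10^7 m²) = 26.03 m
Δh = 26.03 m = 85.41 ft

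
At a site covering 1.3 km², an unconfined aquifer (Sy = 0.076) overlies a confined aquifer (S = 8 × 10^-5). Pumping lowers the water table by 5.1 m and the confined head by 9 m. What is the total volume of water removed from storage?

ΔV ≈ 5.05 × 10^5 m³

A = 1.3 km² = 1.3 × 10^6 m²
Unconfined: ΔV_u = Sy × A × Δh_u = 0.076 × 1.3 × 10^6 × 5.1 = 5.039 × 10^5 m³
Confined: ΔV_c = S × A × Δh_c = 8 × 10^-5 × 1.3 × 10^6 × 9 = 936 m³
Total ΔV = 5.039 × 10^5 + 936 = 5.048 × 10^5 m³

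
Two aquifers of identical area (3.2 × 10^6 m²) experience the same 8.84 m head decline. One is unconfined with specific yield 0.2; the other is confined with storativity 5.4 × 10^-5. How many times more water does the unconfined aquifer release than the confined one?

ΔV_u / ΔV_c ≈ 3700

Unconfined: ΔV_u = Sy × A × Δh = 0.2 × 3.2 × 10^6 × 8.84 = 5.658 × 10^6 m³
Confined: ΔV_c = S × A × Δh = 5.4 × 10^-5 × 3.2 × 10^6 × 8.84 = 1528 m³
Ratio = ΔV_u / ΔV_c = Sy / S = 0.2 / 5.4 × 10^-5 = 3704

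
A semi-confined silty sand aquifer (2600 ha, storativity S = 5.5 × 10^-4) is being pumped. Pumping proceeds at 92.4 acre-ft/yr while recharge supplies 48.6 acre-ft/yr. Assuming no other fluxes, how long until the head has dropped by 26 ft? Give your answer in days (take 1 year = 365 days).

t ≈ 766 days

A = 2600 ha = 2.6 × 10^7 m²
Δh = 26 ft = 7.925 m
ΔV = S × A × Δh = 5.5 × 10^-4 × 2.6 × 10^7 × 7.925 = 1.133 × 10^5 m³
Net withdrawal = 92.4 − 48.6 = 43.8 acre-ft/yr = 148 m³/d
t = ΔV / Q = 1.133 × 10^5 m³ / 148 m³/d = 765.6 d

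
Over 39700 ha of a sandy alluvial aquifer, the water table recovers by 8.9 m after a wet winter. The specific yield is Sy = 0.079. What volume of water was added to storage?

A = 39700 ha = 3.97 × 10^8 m²
ΔV = Sy × A × Δh = 0.079 × 3.97 × 10^8 m² × 8.9 m = 2.791 × 10^8 m³

ΔV ≈ 2.79 × 10^8 m³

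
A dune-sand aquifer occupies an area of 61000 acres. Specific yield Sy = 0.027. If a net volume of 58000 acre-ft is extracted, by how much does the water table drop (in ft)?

Δh ≈ 35.2 ft

A = 61000 acres = 2.469 × 10^8 m²
ΔV = 58000 acre-ft = 7.154 × 10^7 m³
Δh = ΔV / (Sy × A) = 7.154 × 10^7 m³ / (0.027 × 2.469 × 10^8 m²) = 10.73 m
Δh = 10.73 m = 35.22 ft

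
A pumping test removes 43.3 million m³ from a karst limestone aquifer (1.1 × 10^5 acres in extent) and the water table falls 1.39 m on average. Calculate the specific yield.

Sy ≈ 0.07

A = 1.1 × 10^5 acres = 4.452 × 10^8 m²
ΔV = 43.3 million m³ = 4.33 × 10^7 m³
Sy = ΔV / (A × Δh) = 4.33 × 10^7 m³ / (4.452 × 10^8 m² × 1.39 m) = 0.06998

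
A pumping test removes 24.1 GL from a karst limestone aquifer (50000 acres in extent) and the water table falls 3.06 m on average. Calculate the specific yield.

A = 50000 acres = 2.023 × 10^8 m²
ΔV = 24.1 GL = 2.41 × 10^7 m³
Sy = ΔV / (A × Δh) = 2.41 × 10^7 m³ / (2.023 × 10^8 m² × 3.06 m) = 0.03892

Sy ≈ 0.039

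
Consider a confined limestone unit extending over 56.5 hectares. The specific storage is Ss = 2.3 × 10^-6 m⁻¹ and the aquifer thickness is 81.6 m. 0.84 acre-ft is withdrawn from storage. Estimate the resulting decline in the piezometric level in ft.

S = Ss × b = 2.3 × 10^-6 m⁻¹ × 81.6 m = 1.877 × 10^-4
A = 56.5 hectares = 5.65 × 10^5 m²
ΔV = 0.84 acre-ft = 1036 m³
Δh = ΔV / (S × A) = 1036 m³ / (1.877 × 10^-4 × 5.65 × 10^5 m²) = 9.771 m
Δh = 9.771 m = 32.06 ft

Δh ≈ 32.1 ft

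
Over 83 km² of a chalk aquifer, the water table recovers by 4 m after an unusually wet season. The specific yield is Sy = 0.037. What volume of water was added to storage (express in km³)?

ΔV ≈ 0.0123 km³

A = 83 km² = 8.3 × 10^7 m²
ΔV = Sy × A × Δh = 0.037 × 8.3 × 10^7 m² × 4 m = 1.228 × 10^7 m³
ΔV = 1.228 × 10^7 m³ = 0.01228 km³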